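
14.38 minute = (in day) 1 minute = 60 s, so 14.38 minute = 14.38 * 60 = 862.8 s. 1 day = 86400 s, so 862.8 s = 862.8 / 86400 = 0.0099861111 day ≈ 0.009986 day (4 s.f.). Final answer: 0.009986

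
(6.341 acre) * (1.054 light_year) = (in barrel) 1 acre = 4046.8564 m^2, so 6.341 acre = 6.341 * 4046.8564 = 25661.117 m^2. 1 light_year = 9.4607305e+15 m, so 1.054 light_year = 1.054 * 9.4607305e+15 = 9.9716099e+15 m. Combine: 25661.117 m^2 * 9.9716099e+15 m = 2.5588264e+20 m^3. 1 barrel = 0.15898729 m^3, so 2.5588264e+20 m^3 = 2.5588264e+20 / 0.15898729 = 1.6094534e+21 barrel ≈ 1.609e+21 barrel (4 s.f.). Final answer: 1.609e+21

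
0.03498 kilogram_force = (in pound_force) 0.07712. Check: 1 kilogram_force = 9.80665 N, so 0.03498 kilogram_force = 0.03498 * 9.80665 = 0.34303662 N. 1 pound_force = 4.4482216 N, so 0.34303662 N = 0.34303662 / 4.4482216 = 0.077117699 pound_force ≈ 0.07712 pound_force (4 s.f.).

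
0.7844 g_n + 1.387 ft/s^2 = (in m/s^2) 8.115. Check: 1 g_n = 9.80665 m/s^2, so 0.7844 g_n = 0.7844 * 9.80665 = 7.6923363 m/s^2. 1 ft/s^2 = 0.3048 m/s^2, so 1.387 ft/s^2 = 1.387 * 0.3048 = 0.4227576 m/s^2. Sum: 7.6923363 + 0.4227576 = 8.1150939 m/s^2. Result: 8.1150939 m/s^2 ≈ 8.115 m/s^2 (4 s.f.).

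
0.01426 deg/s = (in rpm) 1 deg/s = 0.017453293 rad/s, so 0.01426 deg/s = 0.01426 * 0.017453293 = 0.00024888395 rad/s. 1 rpm = 0.10471976 rad/s, so 0.00024888395 rad/s = 0.00024888395 / 0.10471976 = 0.0023766667 rpm ≈ 0.002377 rpm (4 s.f.). Final answer: 0.002377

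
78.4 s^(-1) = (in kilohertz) 78.4 s^(-1) = 78.4 Hz. 1 kilohertz = 1000 Hz, so 78.4 Hz = 78.4 / 1000 = 0.0784 kilohertz. Final answer: 0.0784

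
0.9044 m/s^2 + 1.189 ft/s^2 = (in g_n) 0.1292. Check: 0.9044 m/s^2 is already in m/s^2. 1 ft/s^2 = 0.3048 m/s^2, so 1.189 ft/s^2 = 1.189 * 0.3048 = 0.3624072 m/s^2. Sum: 0.9044 + 0.3624072 = 1.2668072 m/s^2. 1 g_n = 9.80665 m/s^2, so 1.2668072 m/s^2 = 1.2668072 / 9.80665 = 0.12917838 g_n ≈ 0.1292 g_n (4 s.f.).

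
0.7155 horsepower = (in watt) 533.5. Check: 1 horsepower = 745.69987 W, so 0.7155 horsepower = 0.7155 * 745.69987 = 533.54826 W. 533.54826 W = 533.54826 watt ≈ 533.5 watt (4 s.f.).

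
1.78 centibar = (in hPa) 1 centibar = 1000 Pa, so 1.78 centibar = 1.78 * 1000 = 1780 Pa. 1 hPa = 100 Pa, so 1780 Pa = 1780 / 100 = 17.8 hPa. Final answer: 17.8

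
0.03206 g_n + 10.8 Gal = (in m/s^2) 0.4224. Check: 1 g_n = 9.80665 m/s^2, so 0.03206 g_n = 0.03206 * 9.80665 = 0.3144012 m/s^2. 1 Gal = 0.01 m/s^2, so 10.8 Gal = 10.8 * 0.01 = 0.108 m/s^2. Sum: 0.3144012 + 0.108 = 0.4224012 m/s^2. Result: 0.4224012 m/s^2 ≈ 0.4224 m/s^2 (4 s.f.).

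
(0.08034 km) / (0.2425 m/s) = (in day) 0.003834. Check: 1 km = 1000 m, so 0.08034 km = 0.08034 * 1000 = 80.34 m. 0.2425 m/s is already in m/s. Combine: 80.34 m / 0.2425 m/s = 331.29897 s. 1 day = 86400 s, so 331.29897 s = 331.29897 / 86400 = 0.0038344788 day ≈ 0.003834 day (4 s.f.).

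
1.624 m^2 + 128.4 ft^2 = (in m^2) 1.624 m^2 is already in m^2. 1 ft^2 = 0.09290304 m^2, so 128.4 ft^2 = 128.4 * 0.09290304 = 11.92875 m^2. Sum: 1.624 + 11.92875 = 13.55275 m^2. Result: 13.55275 m^2 ≈ 13.55 m^2 (4 s.f.). Final answer: 13.55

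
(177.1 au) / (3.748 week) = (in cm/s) 1 au = 1.4959787e+11 m, so 177.1 au = 177.1 * 1.4959787e+11 = 2.6493783e+13 m. 1 week = 604800 s, so 3.748 week = 3.748 * 604800 = 2266790.4 s. Combine: 2.6493783e+13 m / 2266790.4 s = 11687796 m/s. 1 cm/s = 0.01 m/s, so 11687796 m/s = 11687796 / 0.01 = 1.1687796e+09 cm/s ≈ 1.169e+09 cm/s (4 s.f.). Final answer: 1.169e+09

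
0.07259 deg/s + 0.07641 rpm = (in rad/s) 1 deg/s = 0.017453293 rad/s, so 0.07259 deg/s = 0.07259 * 0.017453293 = 0.0012669345 rad/s. 1 rpm = 0.10471976 rad/s, so 0.07641 rpm = 0.07641 * 0.10471976 = 0.0080016365 rad/s. Sum: 0.0012669345 + 0.0080016365 = 0.009268571 rad/s. Result: 0.009268571 rad/s ≈ 0.009269 rad/s (4 s.f.). Final answer: 0.009269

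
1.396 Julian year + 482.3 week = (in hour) 9.326e+04. Check: 1 Julian year = 31557600 s, so 1.396 Julian year = 1.396 * 31557600 = 44054410 s. 1 week = 604800 s, so 482.3 week = 482.3 * 604800 = 2.9169504e+08 s. Sum: 44054410 + 2.9169504e+08 = 3.3574945e+08 s. 1 hour = 3600 s, so 3.3574945e+08 s = 3.3574945e+08 / 3600 = 93263.736 hour ≈ 9.326e+04 hour (4 s.f.).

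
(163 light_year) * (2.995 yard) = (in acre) 1 light_year = 9.4607305e+15 m, so 163 light_year = 163 * 9.4607305e+15 = 1.5420991e+18 m. 1 yard = 0.9144 m, so 2.995 yard = 2.995 * 0.9144 = 2.738628 m. Combine: 1.5420991e+18 m * 2.738628 m = 4.2232357e+18 m^2. 1 acre = 4046.8564 m^2, so 4.2232357e+18 m^2 = 4.2232357e+18 / 4046.8564 = 1.0435843e+15 acre ≈ 1.044e+15 acre (4 s.f.). Final answer: 1.044e+15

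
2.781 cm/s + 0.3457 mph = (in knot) 0.3545. Check: 1 cm/s = 0.01 m/s, so 2.781 cm/s = 2.781 * 0.01 = 0.02781 m/s. 1 mph = 0.44704 m/s, so 0.3457 mph = 0.3457 * 0.44704 = 0.15454173 m/s. Sum: 0.02781 + 0.15454173 = 0.18235173 m/s. 1 knot = 0.51444444 m/s, so 0.18235173 m/s = 0.18235173 / 0.51444444 = 0.3544634 knot ≈ 0.3545 knot (4 s.f.).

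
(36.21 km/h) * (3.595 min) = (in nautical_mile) 1 km/h = 0.27777778 m/s, so 36.21 km/h = 36.21 * 0.27777778 = 10.058333 m/s. 1 min = 60 s, so 3.595 min = 3.595 * 60 = 215.7 s. Combine: 10.058333 m/s * 215.7 s = 2169.5825 m. 1 nautical_mile = 1852 m, so 2169.5825 m = 2169.5825 / 1852 = 1.1714808 nautical_mile ≈ 1.171 nautical_mile (4 s.f.). Final answer: 1.171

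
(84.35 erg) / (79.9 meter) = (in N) 1.056e-07. Check: 1 erg = 1e-07 J, so 84.35 erg = 84.35 * 1e-07 = 8.435e-06 J. 79.9 meter = 79.9 m. Combine: 8.435e-06 J / 79.9 m = 1.0556946e-07 N. Result: 1.0556946e-07 N ≈ 1.056e-07 N (4 s.f.).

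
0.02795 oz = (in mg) 1 oz = 0.028349523 kg, so 0.02795 oz = 0.02795 * 0.028349523 = 0.00079236917 kg. 1 mg = 1e-06 kg, so 0.00079236917 kg = 0.00079236917 / 1e-06 = 792.36917 mg ≈ 792.4 mg (4 s.f.). Final answer: 792.4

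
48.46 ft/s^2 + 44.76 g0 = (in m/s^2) 453.7. Check: 1 ft/s^2 = 0.3048 m/s^2, so 48.46 ft/s^2 = 48.46 * 0.3048 = 14.770608 m/s^2. 1 g0 = 9.80665 m/s^2, so 44.76 g0 = 44.76 * 9.80665 = 438.94565 m/s^2. Sum: 14.770608 + 438.94565 = 453.71626 m/s^2. Result: 453.71626 m/s^2 ≈ 453.7 m/s^2 (4 s.f.).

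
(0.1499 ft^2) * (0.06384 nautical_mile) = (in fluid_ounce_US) 5.568e+04. Check: 1 ft^2 = 0.09290304 m^2, so 0.1499 ft^2 = 0.1499 * 0.09290304 = 0.013926166 m^2. 1 nautical_mile = 1852 m, so 0.06384 nautical_mile = 0.06384 * 1852 = 118.23168 m. Combine: 0.013926166 m^2 * 118.23168 m = 1.646514 m^3. 1 fluid_ounce_US = 2.957353e-05 m^3, so 1.646514 m^3 = 1.646514 / 2.957353e-05 = 55675.261 fluid_ounce_US ≈ 5.568e+04 fluid_ounce_US (4 s.f.).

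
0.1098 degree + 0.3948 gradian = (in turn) 0.001292. Check: 1 degree = 0.017453293 rad, so 0.1098 degree = 0.1098 * 0.017453293 = 0.0019163715 rad. 1 gradian = 0.015707963 rad, so 0.3948 gradian = 0.3948 * 0.015707963 = 0.0062015039 rad. Sum: 0.0019163715 + 0.0062015039 = 0.0081178754 rad. 1 turn = 6.2831853 rad, so 0.0081178754 rad = 0.0081178754 / 6.2831853 = 0.001292 turn.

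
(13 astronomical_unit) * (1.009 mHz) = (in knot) 3.814e+09. Check: 1 astronomical_unit = 1.4959787e+11 m, so 13 astronomical_unit = 13 * 1.4959787e+11 = 1.9447723e+12 m. 1 mHz = 0.001 Hz, so 1.009 mHz = 1.009 * 0.001 = 0.001009 Hz. Combine: 1.9447723e+12 m * 0.001009 Hz = 1.9622753e+09 m/s. 1 knot = 0.51444444 m/s, so 1.9622753e+09 m/s = 1.9622753e+09 / 0.51444444 = 3.814358e+09 knot ≈ 3.814e+09 knot (4 s.f.).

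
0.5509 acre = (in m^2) 2229. Check: 1 acre = 4046.8564 m^2, so 0.5509 acre = 0.5509 * 4046.8564 = 2229.4132 m^2. Result: 2229.4132 m^2 ≈ 2229 m^2 (4 s.f.).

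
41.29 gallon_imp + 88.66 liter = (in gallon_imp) 1 gallon_imp = 0.00454609 m^3, so 41.29 gallon_imp = 41.29 * 0.00454609 = 0.18770806 m^3. 1 liter = 0.001 m^3, so 88.66 liter = 88.66 * 0.001 = 0.08866 m^3. Sum: 0.18770806 + 0.08866 = 0.27636806 m^3. 1 gallon_imp = 0.00454609 m^3, so 0.27636806 m^3 = 0.27636806 / 0.00454609 = 60.792474 gallon_imp ≈ 60.79 gallon_imp (4 s.f.). Final answer: 60.79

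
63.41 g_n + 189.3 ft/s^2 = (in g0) 69.29. Check: 1 g_n = 9.80665 m/s^2, so 63.41 g_n = 63.41 * 9.80665 = 621.83968 m/s^2. 1 ft/s^2 = 0.3048 m/s^2, so 189.3 ft/s^2 = 189.3 * 0.3048 = 57.69864 m/s^2. Sum: 621.83968 + 57.69864 = 679.53832 m/s^2. 1 g0 = 9.80665 m/s^2, so 679.53832 m/s^2 = 679.53832 / 9.80665 = 69.293624 g0 ≈ 69.29 g0 (4 s.f.).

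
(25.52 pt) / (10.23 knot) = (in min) 2.851e-05. Check: 1 pt = 0.00035277778 m, so 25.52 pt = 25.52 * 0.00035277778 = 0.0090028889 m. 1 knot = 0.51444444 m/s, so 10.23 knot = 10.23 * 0.51444444 = 5.2627667 m/s. Combine: 0.0090028889 m / 5.2627667 m/s = 0.001710676 s. 1 min = 60 s, so 0.001710676 s = 0.001710676 / 60 = 2.8511267e-05 min ≈ 2.851e-05 min (4 s.f.).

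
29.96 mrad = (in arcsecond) 6180. Check: 1 mrad = 0.001 rad, so 29.96 mrad = 29.96 * 0.001 = 0.02996 rad. 1 arcsecond = 4.8481368e-06 rad, so 0.02996 rad = 0.02996 / 4.8481368e-06 = 6179.6936 arcsecond ≈ 6180 arcsecond (4 s.f.).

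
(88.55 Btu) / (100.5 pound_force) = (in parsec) 1 Btu = 1055.0559 J, so 88.55 Btu = 88.55 * 1055.0559 = 93425.196 J. 1 pound_force = 4.4482216 N, so 100.5 pound_force = 100.5 * 4.4482216 = 447.04627 N. Combine: 93425.196 J / 447.04627 N = 208.98328 m. 1 parsec = 3.0856776e+16 m, so 208.98328 m = 208.98328 / 3.0856776e+16 = 6.7726868e-15 parsec ≈ 6.773e-15 parsec (4 s.f.). Final answer: 6.773e-15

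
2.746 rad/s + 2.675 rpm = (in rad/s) 3.026. Check: 2.746 rad/s is already in rad/s. 1 rpm = 0.10471976 rad/s, so 2.675 rpm = 2.675 * 0.10471976 = 0.28012534 rad/s. Sum: 2.746 + 0.28012534 = 3.0261253 rad/s. Result: 3.0261253 rad/s ≈ 3.026 rad/s (4 s.f.).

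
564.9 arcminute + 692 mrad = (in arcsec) 1 arcminute = 0.00029088821 rad, so 564.9 arcminute = 564.9 * 0.00029088821 = 0.16432275 rad. 1 mrad = 0.001 rad, so 692 mrad = 692 * 0.001 = 0.692 rad. Sum: 0.16432275 + 0.692 = 0.85632275 rad. 1 arcsec = 4.8481368e-06 rad, so 0.85632275 rad = 0.85632275 / 4.8481368e-06 = 176629.25 arcsec ≈ 1.766e+05 arcsec (4 s.f.). Final answer: 1.766e+05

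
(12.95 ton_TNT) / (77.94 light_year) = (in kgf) 1 ton_TNT = 4.184e+09 J, so 12.95 ton_TNT = 12.95 * 4.184e+09 = 5.41828e+10 J. 1 light_year = 9.4607305e+15 m, so 77.94 light_year = 77.94 * 9.4607305e+15 = 7.3736933e+17 m. Combine: 5.41828e+10 J / 7.3736933e+17 m = 7.3481222e-08 N. 1 kgf = 9.80665 N, so 7.3481222e-08 N = 7.3481222e-08 / 9.80665 = 7.4929994e-09 kgf ≈ 7.493e-09 kgf (4 s.f.). Final answer: 7.493e-09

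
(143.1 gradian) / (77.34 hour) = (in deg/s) 0.0004626. Check: 1 gradian = 0.015707963 rad, so 143.1 gradian = 143.1 * 0.015707963 = 2.2478095 rad. 1 hour = 3600 s, so 77.34 hour = 77.34 * 3600 = 278424 s. Combine: 2.2478095 rad / 278424 s = 8.0733326e-06 rad/s. 1 deg/s = 0.017453293 rad/s, so 8.0733326e-06 rad/s = 8.0733326e-06 / 0.017453293 = 0.00046256788 deg/s ≈ 0.0004626 deg/s (4 s.f.).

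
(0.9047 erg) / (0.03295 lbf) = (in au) 4.126e-18. Check: 1 erg = 1e-07 J, so 0.9047 erg = 0.9047 * 1e-07 = 9.047e-08 J. 1 lbf = 4.4482216 N, so 0.03295 lbf = 0.03295 * 4.4482216 = 0.1465689 N. Combine: 9.047e-08 J / 0.1465689 N = 6.1725235e-07 m. 1 au = 1.4959787e+11 m, so 6.1725235e-07 m = 6.1725235e-07 / 1.4959787e+11 = 4.1260771e-18 au ≈ 4.126e-18 au (4 s.f.).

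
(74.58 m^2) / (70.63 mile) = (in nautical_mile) 3.543e-07. Check: 74.58 m^2 is already in m^2. 1 mile = 1609.344 m, so 70.63 mile = 70.63 * 1609.344 = 113667.97 m. Combine: 74.58 m^2 / 113667.97 m = 0.00065612153 m. 1 nautical_mile = 1852 m, so 0.00065612153 m = 0.00065612153 / 1852 = 3.5427728e-07 nautical_mile ≈ 3.543e-07 nautical_mile (4 s.f.).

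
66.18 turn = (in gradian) 2.647e+04. Check: 1 turn = 6.2831853 rad, so 66.18 turn = 66.18 * 6.2831853 = 415.8212 rad. 1 gradian = 0.015707963 rad, so 415.8212 rad = 415.8212 / 0.015707963 = 26472 gradian ≈ 2.647e+04 gradian (4 s.f.).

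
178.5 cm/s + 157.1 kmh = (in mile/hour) 1 cm/s = 0.01 m/s, so 178.5 cm/s = 178.5 * 0.01 = 1.785 m/s. 1 kmh = 0.27777778 m/s, so 157.1 kmh = 157.1 * 0.27777778 = 43.638889 m/s. Sum: 1.785 + 43.638889 = 45.423889 m/s. 1 mile/hour = 0.44704 m/s, so 45.423889 m/s = 45.423889 / 0.44704 = 101.61035 mile/hour ≈ 101.6 mile/hour (4 s.f.). Final answer: 101.6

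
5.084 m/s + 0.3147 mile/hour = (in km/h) 18.81. Check: 5.084 m/s is already in m/s. 1 mile/hour = 0.44704 m/s, so 0.3147 mile/hour = 0.3147 * 0.44704 = 0.14068349 m/s. Sum: 5.084 + 0.14068349 = 5.2246835 m/s. 1 km/h = 0.27777778 m/s, so 5.2246835 m/s = 5.2246835 / 0.27777778 = 18.808861 km/h ≈ 18.81 km/h (4 s.f.).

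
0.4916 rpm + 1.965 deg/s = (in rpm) 1 rpm = 0.10471976 rad/s, so 0.4916 rpm = 0.4916 * 0.10471976 = 0.051480232 rad/s. 1 deg/s = 0.017453293 rad/s, so 1.965 deg/s = 1.965 * 0.017453293 = 0.03429572 rad/s. Sum: 0.051480232 + 0.03429572 = 0.085775951 rad/s. 1 rpm = 0.10471976 rad/s, so 0.085775951 rad/s = 0.085775951 / 0.10471976 = 0.8191 rpm. Final answer: 0.8191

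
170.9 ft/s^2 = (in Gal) 5209. Check: 1 ft/s^2 = 0.3048 m/s^2, so 170.9 ft/s^2 = 170.9 * 0.3048 = 52.09032 m/s^2. 1 Gal = 0.01 m/s^2, so 52.09032 m/s^2 = 52.09032 / 0.01 = 5209.032 Gal ≈ 5209 Gal (4 s.f.).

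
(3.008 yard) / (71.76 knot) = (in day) 8.623e-07. Check: 1 yard = 0.9144 m, so 3.008 yard = 3.008 * 0.9144 = 2.7505152 m. 1 knot = 0.51444444 m/s, so 71.76 knot = 71.76 * 0.51444444 = 36.916533 m/s. Combine: 2.7505152 m / 36.916533 m/s = 0.074506324 s. 1 day = 86400 s, so 0.074506324 s = 0.074506324 / 86400 = 8.6234172e-07 day ≈ 8.623e-07 day (4 s.f.).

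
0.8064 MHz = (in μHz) 1 MHz = 1000000 Hz, so 0.8064 MHz = 0.8064 * 1000000 = 806400 Hz. 1 μHz = 1e-06 Hz, so 806400 Hz = 806400 / 1e-06 = 8.064e+11 μHz. Final answer: 8.064e+11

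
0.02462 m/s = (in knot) 0.04786. Check: 1 knot = 0.51444444 m/s, so 0.02462 m/s = 0.02462 / 0.51444444 = 0.047857451 knot ≈ 0.04786 knot (4 s.f.).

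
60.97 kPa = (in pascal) 6.097e+04. Check: 1 kPa = 1000 Pa, so 60.97 kPa = 60.97 * 1000 = 60970 Pa. 60970 Pa = 60970 pascal ≈ 6.097e+04 pascal (4 s.f.).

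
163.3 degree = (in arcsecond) 5.879e+05. Check: 1 degree = 0.017453293 rad, so 163.3 degree = 163.3 * 0.017453293 = 2.8501227 rad. 1 arcsecond = 4.8481368e-06 rad, so 2.8501227 rad = 2.8501227 / 4.8481368e-06 = 587880 arcsecond ≈ 5.879e+05 arcsecond (4 s.f.).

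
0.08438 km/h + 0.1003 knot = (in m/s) 1 km/h = 0.27777778 m/s, so 0.08438 km/h = 0.08438 * 0.27777778 = 0.023438889 m/s. 1 knot = 0.51444444 m/s, so 0.1003 knot = 0.1003 * 0.51444444 = 0.051598778 m/s. Sum: 0.023438889 + 0.051598778 = 0.075037667 m/s. Result: 0.075037667 m/s ≈ 0.07504 m/s (4 s.f.). Final answer: 0.07504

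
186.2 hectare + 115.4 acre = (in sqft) 1 hectare = 10000 m^2, so 186.2 hectare = 186.2 * 10000 = 1862000 m^2. 1 acre = 4046.8564 m^2, so 115.4 acre = 115.4 * 4046.8564 = 467007.23 m^2. Sum: 1862000 + 467007.23 = 2329007.2 m^2. 1 sqft = 0.09290304 m^2, so 2329007.2 m^2 = 2329007.2 / 0.09290304 = 25069225 sqft ≈ 2.507e+07 sqft (4 s.f.). Final answer: 2.507e+07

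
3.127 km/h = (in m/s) 1 km/h = 0.27777778 m/s, so 3.127 km/h = 3.127 * 0.27777778 = 0.86861111 m/s. Result: 0.86861111 m/s ≈ 0.8686 m/s (4 s.f.). Final answer: 0.8686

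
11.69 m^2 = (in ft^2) 125.8. Check: 1 ft^2 = 0.09290304 m^2, so 11.69 m^2 = 11.69 / 0.09290304 = 125.83011 ft^2 ≈ 125.8 ft^2 (4 s.f.).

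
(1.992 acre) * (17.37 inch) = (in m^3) 3557. Check: 1 acre = 4046.8564 m^2, so 1.992 acre = 1.992 * 4046.8564 = 8061.338 m^2. 1 inch = 0.0254 m, so 17.37 inch = 17.37 * 0.0254 = 0.441198 m. Combine: 8061.338 m^2 * 0.441198 m = 3556.6462 m^3. Result: 3556.6462 m^3 ≈ 3557 m^3 (4 s.f.).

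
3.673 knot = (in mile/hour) 4.227. Check: 1 knot = 0.51444444 m/s, so 3.673 knot = 3.673 * 0.51444444 = 1.8895544 m/s. 1 mile/hour = 0.44704 m/s, so 1.8895544 m/s = 1.8895544 / 0.44704 = 4.2268129 mile/hour ≈ 4.227 mile/hour (4 s.f.).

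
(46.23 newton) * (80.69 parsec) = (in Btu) 1.091e+17. Check: 46.23 newton = 46.23 N. 1 parsec = 3.0856776e+16 m, so 80.69 parsec = 80.69 * 3.0856776e+16 = 2.4898332e+18 m. Combine: 46.23 N * 2.4898332e+18 m = 1.1510499e+20 J. 1 Btu = 1055.0559 J, so 1.1510499e+20 J = 1.1510499e+20 / 1055.0559 = 1.0909848e+17 Btu ≈ 1.091e+17 Btu (4 s.f.).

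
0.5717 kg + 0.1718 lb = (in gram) 0.5717 kg is already in kg. 1 lb = 0.45359237 kg, so 0.1718 lb = 0.1718 * 0.45359237 = 0.077927169 kg. Sum: 0.5717 + 0.077927169 = 0.64962717 kg. 1 gram = 0.001 kg, so 0.64962717 kg = 0.64962717 / 0.001 = 649.62717 gram ≈ 649.6 gram (4 s.f.). Final answer: 649.6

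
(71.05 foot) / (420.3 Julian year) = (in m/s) 1 foot = 0.3048 m, so 71.05 foot = 71.05 * 0.3048 = 21.65604 m. 1 Julian year = 31557600 s, so 420.3 Julian year = 420.3 * 31557600 = 1.3263659e+10 s. Combine: 21.65604 m / 1.3263659e+10 s = 1.6327349e-09 m/s. Result: 1.6327349e-09 m/s ≈ 1.633e-09 m/s (4 s.f.). Final answer: 1.633e-09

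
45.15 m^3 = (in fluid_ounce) 1 fluid_ounce = 2.957353e-05 m^3, so 45.15 m^3 = 45.15 / 2.957353e-05 = 1526703.1 fluid_ounce ≈ 1.527e+06 fluid_ounce (4 s.f.). Final answer: 1.527e+06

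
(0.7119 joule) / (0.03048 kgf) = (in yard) 0.7119 joule = 0.7119 J. 1 kgf = 9.80665 N, so 0.03048 kgf = 0.03048 * 9.80665 = 0.29890669 N. Combine: 0.7119 J / 0.29890669 N = 2.3816797 m. 1 yard = 0.9144 m, so 2.3816797 m = 2.3816797 / 0.9144 = 2.6046366 yard ≈ 2.605 yard (4 s.f.). Final answer: 2.605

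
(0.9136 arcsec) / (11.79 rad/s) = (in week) 6.212e-13. Check: 1 arcsec = 4.8481368e-06 rad, so 0.9136 arcsec = 0.9136 * 4.8481368e-06 = 4.4292578e-06 rad. 11.79 rad/s is already in rad/s. Combine: 4.4292578e-06 rad / 11.79 rad/s = 3.756792e-07 s. 1 week = 604800 s, so 3.756792e-07 s = 3.756792e-07 / 604800 = 6.211627e-13 week ≈ 6.212e-13 week (4 s.f.).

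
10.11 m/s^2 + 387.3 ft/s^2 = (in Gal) 1.282e+04. Check: 10.11 m/s^2 is already in m/s^2. 1 ft/s^2 = 0.3048 m/s^2, so 387.3 ft/s^2 = 387.3 * 0.3048 = 118.04904 m/s^2. Sum: 10.11 + 118.04904 = 128.15904 m/s^2. 1 Gal = 0.01 m/s^2, so 128.15904 m/s^2 = 128.15904 / 0.01 = 12815.904 Gal ≈ 1.282e+04 Gal (4 s.f.).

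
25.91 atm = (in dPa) 2.625e+07. Check: 1 atm = 101325 Pa, so 25.91 atm = 25.91 * 101325 = 2625330.8 Pa. 1 dPa = 0.1 Pa, so 2625330.8 Pa = 2625330.8 / 0.1 = 26253308 dPa ≈ 2.625e+07 dPa (4 s.f.).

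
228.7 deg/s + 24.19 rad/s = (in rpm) 1 deg/s = 0.017453293 rad/s, so 228.7 deg/s = 228.7 * 0.017453293 = 3.991568 rad/s. 24.19 rad/s is already in rad/s. Sum: 3.991568 + 24.19 = 28.181568 rad/s. 1 rpm = 0.10471976 rad/s, so 28.181568 rad/s = 28.181568 / 0.10471976 = 269.11415 rpm ≈ 269.1 rpm (4 s.f.). Final answer: 269.1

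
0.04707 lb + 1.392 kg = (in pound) 1 lb = 0.45359237 kg, so 0.04707 lb = 0.04707 * 0.45359237 = 0.021350593 kg. 1.392 kg is already in kg. Sum: 0.021350593 + 1.392 = 1.4133506 kg. 1 pound = 0.45359237 kg, so 1.4133506 kg = 1.4133506 / 0.45359237 = 3.1159047 pound ≈ 3.116 pound (4 s.f.). Final answer: 3.116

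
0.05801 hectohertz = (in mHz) 1 hectohertz = 100 Hz, so 0.05801 hectohertz = 0.05801 * 100 = 5.801 Hz. 1 mHz = 0.001 Hz, so 5.801 Hz = 5.801 / 0.001 = 5801 mHz. Final answer: 5801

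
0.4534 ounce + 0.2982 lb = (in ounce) 1 ounce = 0.028349523 kg, so 0.4534 ounce = 0.4534 * 0.028349523 = 0.012853674 kg. 1 lb = 0.45359237 kg, so 0.2982 lb = 0.2982 * 0.45359237 = 0.13526124 kg. Sum: 0.012853674 + 0.13526124 = 0.14811492 kg. 1 ounce = 0.028349523 kg, so 0.14811492 kg = 0.14811492 / 0.028349523 = 5.2246 ounce ≈ 5.225 ounce (4 s.f.). Final answer: 5.225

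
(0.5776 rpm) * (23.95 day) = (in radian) 1.252e+05. Check: 1 rpm = 0.10471976 rad/s, so 0.5776 rpm = 0.5776 * 0.10471976 = 0.060486131 rad/s. 1 day = 86400 s, so 23.95 day = 23.95 * 86400 = 2069280 s. Combine: 0.060486131 rad/s * 2069280 s = 125162.74 rad. 125162.74 rad = 125162.74 radian ≈ 1.252e+05 radian (4 s.f.).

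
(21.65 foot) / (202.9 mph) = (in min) 0.001213. Check: 1 foot = 0.3048 m, so 21.65 foot = 21.65 * 0.3048 = 6.59892 m. 1 mph = 0.44704 m/s, so 202.9 mph = 202.9 * 0.44704 = 90.704416 m/s. Combine: 6.59892 m / 90.704416 m/s = 0.072751915 s. 1 min = 60 s, so 0.072751915 s = 0.072751915 / 60 = 0.0012125319 min ≈ 0.001213 min (4 s.f.).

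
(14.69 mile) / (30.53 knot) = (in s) 1 mile = 1609.344 m, so 14.69 mile = 14.69 * 1609.344 = 23641.263 m. 1 knot = 0.51444444 m/s, so 30.53 knot = 30.53 * 0.51444444 = 15.705989 m/s. Combine: 23641.263 m / 15.705989 m/s = 1505.2388 s. Result: 1505.2388 s ≈ 1505 s (4 s.f.). Final answer: 1505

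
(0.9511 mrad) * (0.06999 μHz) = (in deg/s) 1 mrad = 0.001 rad, so 0.9511 mrad = 0.9511 * 0.001 = 0.0009511 rad. 1 μHz = 1e-06 Hz, so 0.06999 μHz = 0.06999 * 1e-06 = 6.999e-08 Hz. Combine: 0.0009511 rad * 6.999e-08 Hz = 6.6567489e-11 rad/s. 1 deg/s = 0.017453293 rad/s, so 6.6567489e-11 rad/s = 6.6567489e-11 / 0.017453293 = 3.8140362e-09 deg/s ≈ 3.814e-09 deg/s (4 s.f.). Final answer: 3.814e-09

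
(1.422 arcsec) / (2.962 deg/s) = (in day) 1 arcsec = 4.8481368e-06 rad, so 1.422 arcsec = 1.422 * 4.8481368e-06 = 6.8940505e-06 rad. 1 deg/s = 0.017453293 rad/s, so 2.962 deg/s = 2.962 * 0.017453293 = 0.051696652 rad/s. Combine: 6.8940505e-06 rad / 0.051696652 rad/s = 0.00013335584 s. 1 day = 86400 s, so 0.00013335584 s = 0.00013335584 / 86400 = 1.5434704e-09 day ≈ 1.543e-09 day (4 s.f.). Final answer: 1.543e-09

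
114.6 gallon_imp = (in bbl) 3.277. Check: 1 gallon_imp = 0.00454609 m^3, so 114.6 gallon_imp = 114.6 * 0.00454609 = 0.52098191 m^3. 1 bbl = 0.15898729 m^3, so 0.52098191 m^3 = 0.52098191 / 0.15898729 = 3.2768777 bbl ≈ 3.277 bbl (4 s.f.).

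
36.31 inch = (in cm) 92.23. Check: 1 inch = 0.0254 m, so 36.31 inch = 36.31 * 0.0254 = 0.922274 m. 1 cm = 0.01 m, so 0.922274 m = 0.922274 / 0.01 = 92.2274 cm ≈ 92.23 cm (4 s.f.).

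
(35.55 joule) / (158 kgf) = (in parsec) 7.436e-19. Check: 35.55 joule = 35.55 J. 1 kgf = 9.80665 N, so 158 kgf = 158 * 9.80665 = 1549.4507 N. Combine: 35.55 J / 1549.4507 N = 0.022943615 m. 1 parsec = 3.0856776e+16 m, so 0.022943615 m = 0.022943615 / 3.0856776e+16 = 7.4355192e-19 parsec ≈ 7.436e-19 parsec (4 s.f.).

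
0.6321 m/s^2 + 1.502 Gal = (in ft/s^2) 2.123. Check: 0.6321 m/s^2 is already in m/s^2. 1 Gal = 0.01 m/s^2, so 1.502 Gal = 1.502 * 0.01 = 0.01502 m/s^2. Sum: 0.6321 + 0.01502 = 0.64712 m/s^2. 1 ft/s^2 = 0.3048 m/s^2, so 0.64712 m/s^2 = 0.64712 / 0.3048 = 2.1230971 ft/s^2 ≈ 2.123 ft/s^2 (4 s.f.).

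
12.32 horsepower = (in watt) 1 horsepower = 745.69987 W, so 12.32 horsepower = 12.32 * 745.69987 = 9187.0224 W. 9187.0224 W = 9187.0224 watt ≈ 9187 watt (4 s.f.). Final answer: 9187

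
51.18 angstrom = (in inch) 2.015e-07. Check: 1 angstrom = 1e-10 m, so 51.18 angstrom = 51.18 * 1e-10 = 5.118e-09 m. 1 inch = 0.0254 m, so 5.118e-09 m = 5.118e-09 / 0.0254 = 2.0149606e-07 inch ≈ 2.015e-07 inch (4 s.f.).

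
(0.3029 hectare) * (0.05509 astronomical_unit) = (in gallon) 6.595e+15. Check: 1 hectare = 10000 m^2, so 0.3029 hectare = 0.3029 * 10000 = 3029 m^2. 1 astronomical_unit = 1.4959787e+11 m, so 0.05509 astronomical_unit = 0.05509 * 1.4959787e+11 = 8.2413467e+09 m. Combine: 3029 m^2 * 8.2413467e+09 m = 2.4963039e+13 m^3. 1 gallon = 0.0037854118 m^3, so 2.4963039e+13 m^3 = 2.4963039e+13 / 0.0037854118 = 6.5945373e+15 gallon ≈ 6.595e+15 gallon (4 s.f.).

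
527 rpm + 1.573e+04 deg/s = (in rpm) 3149. Check: 1 rpm = 0.10471976 rad/s, so 527 rpm = 527 * 0.10471976 = 55.187311 rad/s. 1 deg/s = 0.017453293 rad/s, so 1.573e+04 deg/s = 1.573e+04 * 0.017453293 = 274.54029 rad/s. Sum: 55.187311 + 274.54029 = 329.7276 rad/s. 1 rpm = 0.10471976 rad/s, so 329.7276 rad/s = 329.7276 / 0.10471976 = 3148.6667 rpm ≈ 3149 rpm (4 s.f.).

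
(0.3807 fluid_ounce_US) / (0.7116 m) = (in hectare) 1 fluid_ounce_US = 2.957353e-05 m^3, so 0.3807 fluid_ounce_US = 0.3807 * 2.957353e-05 = 1.1258643e-05 m^3. 0.7116 m is already in m. Combine: 1.1258643e-05 m^3 / 0.7116 m = 1.5821589e-05 m^2. 1 hectare = 10000 m^2, so 1.5821589e-05 m^2 = 1.5821589e-05 / 10000 = 1.5821589e-09 hectare ≈ 1.582e-09 hectare (4 s.f.). Final answer: 1.582e-09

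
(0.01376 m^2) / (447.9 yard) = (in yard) 0.01376 m^2 is already in m^2. 1 yard = 0.9144 m, so 447.9 yard = 447.9 * 0.9144 = 409.55976 m. Combine: 0.01376 m^2 / 409.55976 m = 3.3597051e-05 m. 1 yard = 0.9144 m, so 3.3597051e-05 m = 3.3597051e-05 / 0.9144 = 3.6742181e-05 yard ≈ 3.674e-05 yard (4 s.f.). Final answer: 3.674e-05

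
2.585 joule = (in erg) 2.585e+07. Check: 2.585 joule = 2.585 J. 1 erg = 1e-07 J, so 2.585 J = 2.585 / 1e-07 = 25850000 erg ≈ 2.585e+07 erg (4 s.f.).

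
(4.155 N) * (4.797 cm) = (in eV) 4.155 N is already in N. 1 cm = 0.01 m, so 4.797 cm = 4.797 * 0.01 = 0.04797 m. Combine: 4.155 N * 0.04797 m = 0.19931535 J. 1 eV = 1.6021766e-19 J, so 0.19931535 J = 0.19931535 / 1.6021766e-19 = 1.2440286e+18 eV ≈ 1.244e+18 eV (4 s.f.). Final answer: 1.244e+18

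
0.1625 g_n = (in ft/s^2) 1 g_n = 9.80665 m/s^2, so 0.1625 g_n = 0.1625 * 9.80665 = 1.5935806 m/s^2. 1 ft/s^2 = 0.3048 m/s^2, so 1.5935806 m/s^2 = 1.5935806 / 0.3048 = 5.2282829 ft/s^2 ≈ 5.228 ft/s^2 (4 s.f.). Final answer: 5.228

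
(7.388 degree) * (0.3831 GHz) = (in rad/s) 1 degree = 0.017453293 rad, so 7.388 degree = 7.388 * 0.017453293 = 0.12894493 rad. 1 GHz = 1e+09 Hz, so 0.3831 GHz = 0.3831 * 1e+09 = 3.831e+08 Hz. Combine: 0.12894493 rad * 3.831e+08 Hz = 49398801 rad/s. Result: 49398801 rad/s ≈ 4.94e+07 rad/s (4 s.f.). Final answer: 4.94e+07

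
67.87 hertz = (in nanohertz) 6.787e+10. Check: 67.87 hertz = 67.87 Hz. 1 nanohertz = 1e-09 Hz, so 67.87 Hz = 67.87 / 1e-09 = 6.787e+10 nanohertz.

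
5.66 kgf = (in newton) 1 kgf = 9.80665 N, so 5.66 kgf = 5.66 * 9.80665 = 55.505639 N. 55.505639 N = 55.505639 newton ≈ 55.51 newton (4 s.f.). Final answer: 55.51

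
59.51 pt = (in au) 1.403e-13. Check: 1 pt = 0.00035277778 m, so 59.51 pt = 59.51 * 0.00035277778 = 0.020993806 m. 1 au = 1.4959787e+11 m, so 0.020993806 m = 0.020993806 / 1.4959787e+11 = 1.4033492e-13 au ≈ 1.403e-13 au (4 s.f.).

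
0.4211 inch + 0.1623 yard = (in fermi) 1.591e+14. Check: 1 inch = 0.0254 m, so 0.4211 inch = 0.4211 * 0.0254 = 0.01069594 m. 1 yard = 0.9144 m, so 0.1623 yard = 0.1623 * 0.9144 = 0.14840712 m. Sum: 0.01069594 + 0.14840712 = 0.15910306 m. 1 fermi = 1e-15 m, so 0.15910306 m = 0.15910306 / 1e-15 = 1.5910306e+14 fermi ≈ 1.591e+14 fermi (4 s.f.).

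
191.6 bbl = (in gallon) 8047. Check: 1 bbl = 0.15898729 m^3, so 191.6 bbl = 191.6 * 0.15898729 = 30.461966 m^3. 1 gallon = 0.0037854118 m^3, so 30.461966 m^3 = 30.461966 / 0.0037854118 = 8047.2 gallon ≈ 8047 gallon (4 s.f.).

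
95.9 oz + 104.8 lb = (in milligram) 5.026e+07. Check: 1 oz = 0.028349523 kg, so 95.9 oz = 95.9 * 0.028349523 = 2.7187193 kg. 1 lb = 0.45359237 kg, so 104.8 lb = 104.8 * 0.45359237 = 47.53648 kg. Sum: 2.7187193 + 47.53648 = 50.2552 kg. 1 milligram = 1e-06 kg, so 50.2552 kg = 50.2552 / 1e-06 = 50255200 milligram ≈ 5.026e+07 milligram (4 s.f.).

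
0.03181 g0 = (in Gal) 31.19. Check: 1 g0 = 9.80665 m/s^2, so 0.03181 g0 = 0.03181 * 9.80665 = 0.31194954 m/s^2. 1 Gal = 0.01 m/s^2, so 0.31194954 m/s^2 = 0.31194954 / 0.01 = 31.194954 Gal ≈ 31.19 Gal (4 s.f.).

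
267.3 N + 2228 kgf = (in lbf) 267.3 N is already in N. 1 kgf = 9.80665 N, so 2228 kgf = 2228 * 9.80665 = 21849.216 N. Sum: 267.3 + 21849.216 = 22116.516 N. 1 lbf = 4.4482216 N, so 22116.516 N = 22116.516 / 4.4482216 = 4971.9906 lbf ≈ 4972 lbf (4 s.f.). Final answer: 4972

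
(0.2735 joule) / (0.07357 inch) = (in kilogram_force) 0.2735 joule = 0.2735 J. 1 inch = 0.0254 m, so 0.07357 inch = 0.07357 * 0.0254 = 0.001868678 m. Combine: 0.2735 J / 0.001868678 m = 146.36015 N. 1 kilogram_force = 9.80665 N, so 146.36015 N = 146.36015 / 9.80665 = 14.924582 kilogram_force ≈ 14.92 kilogram_force (4 s.f.). Final answer: 14.92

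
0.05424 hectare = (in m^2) 1 hectare = 10000 m^2, so 0.05424 hectare = 0.05424 * 10000 = 542.4 m^2. Result: 542.4 m^2. Final answer: 542.4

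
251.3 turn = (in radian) 1579. Check: 1 turn = 6.2831853 rad, so 251.3 turn = 251.3 * 6.2831853 = 1578.9645 rad. 1578.9645 rad = 1578.9645 radian ≈ 1579 radian (4 s.f.).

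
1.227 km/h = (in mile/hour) 0.7624. Check: 1 km/h = 0.27777778 m/s, so 1.227 km/h = 1.227 * 0.27777778 = 0.34083333 m/s. 1 mile/hour = 0.44704 m/s, so 0.34083333 m/s = 0.34083333 / 0.44704 = 0.76242245 mile/hour ≈ 0.7624 mile/hour (4 s.f.).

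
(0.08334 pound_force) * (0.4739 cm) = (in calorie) 1 pound_force = 4.4482216 N, so 0.08334 pound_force = 0.08334 * 4.4482216 = 0.37071479 N. 1 cm = 0.01 m, so 0.4739 cm = 0.4739 * 0.01 = 0.004739 m. Combine: 0.37071479 N * 0.004739 m = 0.0017568174 J. 1 calorie = 4.184 J, so 0.0017568174 J = 0.0017568174 / 4.184 = 0.00041988943 calorie ≈ 0.0004199 calorie (4 s.f.). Final answer: 0.0004199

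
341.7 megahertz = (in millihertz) 3.417e+11. Check: 1 megahertz = 1000000 Hz, so 341.7 megahertz = 341.7 * 1000000 = 3.417e+08 Hz. 1 millihertz = 0.001 Hz, so 3.417e+08 Hz = 3.417e+08 / 0.001 = 3.417e+11 millihertz.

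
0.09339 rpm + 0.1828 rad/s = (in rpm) 1 rpm = 0.10471976 rad/s, so 0.09339 rpm = 0.09339 * 0.10471976 = 0.0097797779 rad/s. 0.1828 rad/s is already in rad/s. Sum: 0.0097797779 + 0.1828 = 0.19257978 rad/s. 1 rpm = 0.10471976 rad/s, so 0.19257978 rad/s = 0.19257978 / 0.10471976 = 1.8390014 rpm ≈ 1.839 rpm (4 s.f.). Final answer: 1.839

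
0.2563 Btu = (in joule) 270.4. Check: 1 Btu = 1055.0559 J, so 0.2563 Btu = 0.2563 * 1055.0559 = 270.41082 J. 270.41082 J = 270.41082 joule ≈ 270.4 joule (4 s.f.).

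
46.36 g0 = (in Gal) 1 g0 = 9.80665 m/s^2, so 46.36 g0 = 46.36 * 9.80665 = 454.63629 m/s^2. 1 Gal = 0.01 m/s^2, so 454.63629 m/s^2 = 454.63629 / 0.01 = 45463.629 Gal ≈ 4.546e+04 Gal (4 s.f.). Final answer: 4.546e+04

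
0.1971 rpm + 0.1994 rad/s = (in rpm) 1 rpm = 0.10471976 rad/s, so 0.1971 rpm = 0.1971 * 0.10471976 = 0.020640264 rad/s. 0.1994 rad/s is already in rad/s. Sum: 0.020640264 + 0.1994 = 0.22004026 rad/s. 1 rpm = 0.10471976 rad/s, so 0.22004026 rad/s = 0.22004026 / 0.10471976 = 2.1012297 rpm ≈ 2.101 rpm (4 s.f.). Final answer: 2.101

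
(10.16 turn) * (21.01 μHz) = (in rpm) 0.01281. Check: 1 turn = 6.2831853 rad, so 10.16 turn = 10.16 * 6.2831853 = 63.837163 rad. 1 μHz = 1e-06 Hz, so 21.01 μHz = 21.01 * 1e-06 = 2.101e-05 Hz. Combine: 63.837163 rad * 2.101e-05 Hz = 0.0013412188 rad/s. 1 rpm = 0.10471976 rad/s, so 0.0013412188 rad/s = 0.0013412188 / 0.10471976 = 0.012807696 rpm ≈ 0.01281 rpm (4 s.f.).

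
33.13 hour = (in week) 0.1972. Check: 1 hour = 3600 s, so 33.13 hour = 33.13 * 3600 = 119268 s. 1 week = 604800 s, so 119268 s = 119268 / 604800 = 0.19720238 week ≈ 0.1972 week (4 s.f.).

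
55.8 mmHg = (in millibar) 1 mmHg = 133.32237 Pa, so 55.8 mmHg = 55.8 * 133.32237 = 7439.3882 Pa. 1 millibar = 100 Pa, so 7439.3882 Pa = 7439.3882 / 100 = 74.393882 millibar ≈ 74.39 millibar (4 s.f.). Final answer: 74.39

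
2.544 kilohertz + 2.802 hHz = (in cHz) 1 kilohertz = 1000 Hz, so 2.544 kilohertz = 2.544 * 1000 = 2544 Hz. 1 hHz = 100 Hz, so 2.802 hHz = 2.802 * 100 = 280.2 Hz. Sum: 2544 + 280.2 = 2824.2 Hz. 1 cHz = 0.01 Hz, so 2824.2 Hz = 2824.2 / 0.01 = 282420 cHz ≈ 2.824e+05 cHz (4 s.f.). Final answer: 2.824e+05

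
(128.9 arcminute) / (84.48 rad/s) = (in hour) 1 arcminute = 0.00029088821 rad, so 128.9 arcminute = 128.9 * 0.00029088821 = 0.03749549 rad. 84.48 rad/s is already in rad/s. Combine: 0.03749549 rad / 84.48 rad/s = 0.00044383866 s. 1 hour = 3600 s, so 0.00044383866 s = 0.00044383866 / 3600 = 1.2328852e-07 hour ≈ 1.233e-07 hour (4 s.f.). Final answer: 1.233e-07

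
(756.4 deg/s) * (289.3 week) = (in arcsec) 1 deg/s = 0.017453293 rad/s, so 756.4 deg/s = 756.4 * 0.017453293 = 13.20167 rad/s. 1 week = 604800 s, so 289.3 week = 289.3 * 604800 = 1.7496864e+08 s. Combine: 13.20167 rad/s * 1.7496864e+08 s = 2.3098783e+09 rad. 1 arcsec = 4.8481368e-06 rad, so 2.3098783e+09 rad = 2.3098783e+09 / 4.8481368e-06 = 4.7644661e+14 arcsec ≈ 4.764e+14 arcsec (4 s.f.). Final answer: 4.764e+14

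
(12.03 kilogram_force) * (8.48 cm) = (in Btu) 0.009482. Check: 1 kilogram_force = 9.80665 N, so 12.03 kilogram_force = 12.03 * 9.80665 = 117.974 N. 1 cm = 0.01 m, so 8.48 cm = 8.48 * 0.01 = 0.0848 m. Combine: 117.974 N * 0.0848 m = 10.004195 J. 1 Btu = 1055.0559 J, so 10.004195 J = 10.004195 / 1055.0559 = 0.0094821474 Btu ≈ 0.009482 Btu (4 s.f.).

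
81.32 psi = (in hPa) 1 psi = 6894.7573 Pa, so 81.32 psi = 81.32 * 6894.7573 = 560681.66 Pa. 1 hPa = 100 Pa, so 560681.66 Pa = 560681.66 / 100 = 5606.8166 hPa ≈ 5607 hPa (4 s.f.). Final answer: 5607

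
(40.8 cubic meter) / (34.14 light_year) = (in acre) 3.121e-20. Check: 40.8 cubic meter = 40.8 m^3. 1 light_year = 9.4607305e+15 m, so 34.14 light_year = 34.14 * 9.4607305e+15 = 3.2298934e+17 m. Combine: 40.8 m^3 / 3.2298934e+17 m = 1.2631996e-16 m^2. 1 acre = 4046.8564 m^2, so 1.2631996e-16 m^2 = 1.2631996e-16 / 4046.8564 = 3.1214342e-20 acre ≈ 3.121e-20 acre (4 s.f.).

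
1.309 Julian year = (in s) 4.131e+07. Check: 1 Julian year = 31557600 s, so 1.309 Julian year = 1.309 * 31557600 = 41308898 s. Result: 41308898 s ≈ 4.131e+07 s (4 s.f.).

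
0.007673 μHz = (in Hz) 1 μHz = 1e-06 Hz, so 0.007673 μHz = 0.007673 * 1e-06 = 7.673e-09 Hz. Result: 7.673e-09 Hz. Final answer: 7.673e-09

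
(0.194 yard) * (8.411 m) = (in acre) 0.0003687. Check: 1 yard = 0.9144 m, so 0.194 yard = 0.194 * 0.9144 = 0.1773936 m. 8.411 m is already in m. Combine: 0.1773936 m * 8.411 m = 1.4920576 m^2. 1 acre = 4046.8564 m^2, so 1.4920576 m^2 = 1.4920576 / 4046.8564 = 0.00036869545 acre ≈ 0.0003687 acre (4 s.f.).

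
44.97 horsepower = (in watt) 3.353e+04. Check: 1 horsepower = 745.69987 W, so 44.97 horsepower = 44.97 * 745.69987 = 33534.123 W. 33534.123 W = 33534.123 watt ≈ 3.353e+04 watt (4 s.f.).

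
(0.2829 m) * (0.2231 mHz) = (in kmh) 0.0002272. Check: 0.2829 m is already in m. 1 mHz = 0.001 Hz, so 0.2231 mHz = 0.2231 * 0.001 = 0.0002231 Hz. Combine: 0.2829 m * 0.0002231 Hz = 6.311499e-05 m/s. 1 kmh = 0.27777778 m/s, so 6.311499e-05 m/s = 6.311499e-05 / 0.27777778 = 0.00022721396 kmh ≈ 0.0002272 kmh (4 s.f.).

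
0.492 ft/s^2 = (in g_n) 1 ft/s^2 = 0.3048 m/s^2, so 0.492 ft/s^2 = 0.492 * 0.3048 = 0.1499616 m/s^2. 1 g_n = 9.80665 m/s^2, so 0.1499616 m/s^2 = 0.1499616 / 9.80665 = 0.015291827 g_n ≈ 0.01529 g_n (4 s.f.). Final answer: 0.01529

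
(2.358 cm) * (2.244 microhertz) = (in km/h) 1.905e-07. Check: 1 cm = 0.01 m, so 2.358 cm = 2.358 * 0.01 = 0.02358 m. 1 microhertz = 1e-06 Hz, so 2.244 microhertz = 2.244 * 1e-06 = 2.244e-06 Hz. Combine: 0.02358 m * 2.244e-06 Hz = 5.291352e-08 m/s. 1 km/h = 0.27777778 m/s, so 5.291352e-08 m/s = 5.291352e-08 / 0.27777778 = 1.9048867e-07 km/h ≈ 1.905e-07 km/h (4 s.f.).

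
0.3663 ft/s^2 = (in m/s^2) 0.1116. Check: 1 ft/s^2 = 0.3048 m/s^2, so 0.3663 ft/s^2 = 0.3663 * 0.3048 = 0.11164824 m/s^2. Result: 0.11164824 m/s^2 ≈ 0.1116 m/s^2 (4 s.f.).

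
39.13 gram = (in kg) 0.03913. Check: 1 gram = 0.001 kg, so 39.13 gram = 39.13 * 0.001 = 0.03913 kg. Result: 0.03913 kg.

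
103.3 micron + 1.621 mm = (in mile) 1 micron = 1e-06 m, so 103.3 micron = 103.3 * 1e-06 = 0.0001033 m. 1 mm = 0.001 m, so 1.621 mm = 1.621 * 0.001 = 0.001621 m. Sum: 0.0001033 + 0.001621 = 0.0017243 m. 1 mile = 1609.344 m, so 0.0017243 m = 0.0017243 / 1609.344 = 1.0714303e-06 mile ≈ 1.071e-06 mile (4 s.f.). Final answer: 1.071e-06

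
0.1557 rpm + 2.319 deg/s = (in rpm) 0.5422. Check: 1 rpm = 0.10471976 rad/s, so 0.1557 rpm = 0.1557 * 0.10471976 = 0.016304866 rad/s. 1 deg/s = 0.017453293 rad/s, so 2.319 deg/s = 2.319 * 0.017453293 = 0.040474185 rad/s. Sum: 0.016304866 + 0.040474185 = 0.056779051 rad/s. 1 rpm = 0.10471976 rad/s, so 0.056779051 rad/s = 0.056779051 / 0.10471976 = 0.5422 rpm.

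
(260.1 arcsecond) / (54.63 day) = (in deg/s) 1 arcsecond = 4.8481368e-06 rad, so 260.1 arcsecond = 260.1 * 4.8481368e-06 = 0.0012610004 rad. 1 day = 86400 s, so 54.63 day = 54.63 * 86400 = 4720032 s. Combine: 0.0012610004 rad / 4720032 s = 2.6715929e-10 rad/s. 1 deg/s = 0.017453293 rad/s, so 2.6715929e-10 rad/s = 2.6715929e-10 / 0.017453293 = 1.53071e-08 deg/s ≈ 1.531e-08 deg/s (4 s.f.). Final answer: 1.531e-08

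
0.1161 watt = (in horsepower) 0.1161 watt = 0.1161 W. 1 horsepower = 745.69987 W, so 0.1161 W = 0.1161 / 745.69987 = 0.00015569266 horsepower ≈ 0.0001557 horsepower (4 s.f.). Final answer: 0.0001557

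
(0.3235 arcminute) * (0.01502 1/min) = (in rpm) 2.25e-07. Check: 1 arcminute = 0.00029088821 rad, so 0.3235 arcminute = 0.3235 * 0.00029088821 = 9.4102336e-05 rad. 1 1/min = 0.016666667 Hz, so 0.01502 1/min = 0.01502 * 0.016666667 = 0.00025033333 Hz. Combine: 9.4102336e-05 rad * 0.00025033333 Hz = 2.3556951e-08 rad/s. 1 rpm = 0.10471976 rad/s, so 2.3556951e-08 rad/s = 2.3556951e-08 / 0.10471976 = 2.2495231e-07 rpm ≈ 2.25e-07 rpm (4 s.f.).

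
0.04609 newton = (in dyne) 0.04609 newton = 0.04609 N. 1 dyne = 1e-05 N, so 0.04609 N = 0.04609 / 1e-05 = 4609 dyne. Final answer: 4609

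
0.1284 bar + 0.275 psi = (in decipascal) 1 bar = 100000 Pa, so 0.1284 bar = 0.1284 * 100000 = 12840 Pa. 1 psi = 6894.7573 Pa, so 0.275 psi = 0.275 * 6894.7573 = 1896.0583 Pa. Sum: 12840 + 1896.0583 = 14736.058 Pa. 1 decipascal = 0.1 Pa, so 14736.058 Pa = 14736.058 / 0.1 = 147360.58 decipascal ≈ 1.474e+05 decipascal (4 s.f.). Final answer: 1.474e+05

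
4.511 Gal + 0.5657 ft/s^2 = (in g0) 0.02218. Check: 1 Gal = 0.01 m/s^2, so 4.511 Gal = 4.511 * 0.01 = 0.04511 m/s^2. 1 ft/s^2 = 0.3048 m/s^2, so 0.5657 ft/s^2 = 0.5657 * 0.3048 = 0.17242536 m/s^2. Sum: 0.04511 + 0.17242536 = 0.21753536 m/s^2. 1 g0 = 9.80665 m/s^2, so 0.21753536 m/s^2 = 0.21753536 / 9.80665 = 0.022182433 g0 ≈ 0.02218 g0 (4 s.f.).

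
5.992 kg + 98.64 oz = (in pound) 5.992 kg is already in kg. 1 oz = 0.028349523 kg, so 98.64 oz = 98.64 * 0.028349523 = 2.796397 kg. Sum: 5.992 + 2.796397 = 8.788397 kg. 1 pound = 0.45359237 kg, so 8.788397 kg = 8.788397 / 0.45359237 = 19.375099 pound ≈ 19.38 pound (4 s.f.). Final answer: 19.38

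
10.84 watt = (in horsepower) 0.01454. Check: 10.84 watt = 10.84 W. 1 horsepower = 745.69987 W, so 10.84 W = 10.84 / 745.69987 = 0.014536679 horsepower ≈ 0.01454 horsepower (4 s.f.).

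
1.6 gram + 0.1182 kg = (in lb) 1 gram = 0.001 kg, so 1.6 gram = 1.6 * 0.001 = 0.0016 kg. 0.1182 kg is already in kg. Sum: 0.0016 + 0.1182 = 0.1198 kg. 1 lb = 0.45359237 kg, so 0.1198 kg = 0.1198 / 0.45359237 = 0.26411379 lb ≈ 0.2641 lb (4 s.f.). Final answer: 0.2641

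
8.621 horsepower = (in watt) 1 horsepower = 745.69987 W, so 8.621 horsepower = 8.621 * 745.69987 = 6428.6786 W. 6428.6786 W = 6428.6786 watt ≈ 6429 watt (4 s.f.). Final answer: 6429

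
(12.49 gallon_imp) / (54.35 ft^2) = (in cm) 1.125. Check: 1 gallon_imp = 0.00454609 m^3, so 12.49 gallon_imp = 12.49 * 0.00454609 = 0.056780664 m^3. 1 ft^2 = 0.09290304 m^2, so 54.35 ft^2 = 54.35 * 0.09290304 = 5.0492802 m^2. Combine: 0.056780664 m^3 / 5.0492802 m^2 = 0.011245299 m. 1 cm = 0.01 m, so 0.011245299 m = 0.011245299 / 0.01 = 1.1245299 cm ≈ 1.125 cm (4 s.f.).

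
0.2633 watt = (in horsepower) 0.0003531. Check: 0.2633 watt = 0.2633 W. 1 horsepower = 745.69987 W, so 0.2633 W = 0.2633 / 745.69987 = 0.00035309112 horsepower ≈ 0.0003531 horsepower (4 s.f.).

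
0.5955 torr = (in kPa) 1 torr = 133.32237 Pa, so 0.5955 torr = 0.5955 * 133.32237 = 79.39347 Pa. 1 kPa = 1000 Pa, so 79.39347 Pa = 79.39347 / 1000 = 0.07939347 kPa ≈ 0.07939 kPa (4 s.f.). Final answer: 0.07939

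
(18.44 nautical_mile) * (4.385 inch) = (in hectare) 1 nautical_mile = 1852 m, so 18.44 nautical_mile = 18.44 * 1852 = 34150.88 m. 1 inch = 0.0254 m, so 4.385 inch = 4.385 * 0.0254 = 0.111379 m. Combine: 34150.88 m * 0.111379 m = 3803.6909 m^2. 1 hectare = 10000 m^2, so 3803.6909 m^2 = 3803.6909 / 10000 = 0.38036909 hectare ≈ 0.3804 hectare (4 s.f.). Final answer: 0.3804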